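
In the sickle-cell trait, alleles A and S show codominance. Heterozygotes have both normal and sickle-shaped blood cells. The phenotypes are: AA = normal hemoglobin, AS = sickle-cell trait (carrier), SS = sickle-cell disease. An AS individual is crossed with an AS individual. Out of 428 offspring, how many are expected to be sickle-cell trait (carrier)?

Punnett square for AS × AS:
Offspring genotypes: 1 AA, 2 AS, 1 SS
Phenotype counts: 1 normal hemoglobin, 2 sickle-cell trait (carrier), 1 sickle-cell disease
sickle-cell trait (carrier): 2 out of 4 → fraction 1/2
Expected count = 1/2 × 428 = 214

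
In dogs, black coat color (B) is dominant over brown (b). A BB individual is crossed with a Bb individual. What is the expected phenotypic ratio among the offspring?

Punnett square for BB × Bb:
Offspring genotypes: 2 BB, 2 Bb
black: 4, brown: 0
Ratio: all black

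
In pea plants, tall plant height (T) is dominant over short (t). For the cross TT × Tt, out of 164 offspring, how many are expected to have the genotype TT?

Punnett square for TT × Tt:
Offspring genotypes: 2 TT, 2 Tt
Total offspring: 4
Count with target: 2
Probability: 2/4 = 1/2
Expected count = 1/2 × 164 = 82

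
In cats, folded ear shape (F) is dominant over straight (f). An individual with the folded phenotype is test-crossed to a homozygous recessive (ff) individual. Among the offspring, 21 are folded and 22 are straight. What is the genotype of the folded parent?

Test cross: ? × ff
Offspring: 21 folded, 22 straight — approximately 1:1.
A 1:1 ratio in a test cross indicates the unknown parent is heterozygous (Ff).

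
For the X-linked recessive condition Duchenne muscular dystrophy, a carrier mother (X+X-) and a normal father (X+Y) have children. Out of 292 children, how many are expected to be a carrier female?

Cross: X+X- × X+Y
Offspring: 1 X+X+, 1 X+Y, 1 X+X-, 1 X-Y
Probability of a carrier female: 1/4
Expected count = 1/4 × 292 = 73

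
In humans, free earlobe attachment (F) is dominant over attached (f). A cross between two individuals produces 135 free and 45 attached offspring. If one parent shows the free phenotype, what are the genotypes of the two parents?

Observed offspring: 135 free, 45 attached
The observed ratio simplifies to 3:1. Attached (ff) offspring appear, so each parent must contribute one f allele. The parent stated to show free carries F, so it is Ff. The other parent is then either Ff or ff: Ff × ff would give a 1:1 split, whereas Ff × Ff gives 3:1 — matching the data. So both parents are heterozygous (Ff × Ff).
Parent genotypes: Ff × Ff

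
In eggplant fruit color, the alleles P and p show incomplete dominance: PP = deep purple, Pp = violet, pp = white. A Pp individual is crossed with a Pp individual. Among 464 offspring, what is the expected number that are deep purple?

Punnett square for Pp × Pp:
Offspring genotypes: 1 PP, 2 Pp, 1 pp
Phenotype counts: 1 deep purple, 2 violet, 1 white
deep purple: 1 out of 4 → fraction 1/4
Expected count = 1/4 × 464 = 116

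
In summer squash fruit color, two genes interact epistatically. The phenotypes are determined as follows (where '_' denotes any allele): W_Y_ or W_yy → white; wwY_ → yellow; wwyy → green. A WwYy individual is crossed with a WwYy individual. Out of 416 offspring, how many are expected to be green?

Cross: WwYy × WwYy — consider each gene separately:
W gene: Ww × Ww → 1 WW, 2 Ww, 1 ww → 3 W_ : 1 ww (out of 4)
Y gene: Yy × Yy → 1 YY, 2 Yy, 1 yy → 3 Y_ : 1 yy (out of 4)
Genotype classes (out of 4 × 4 = 16): W_Y_ = 3×3 = 9; W_yy = 3×1 = 3; wwY_ = 1×3 = 3; wwyy = 1×1 = 1
Apply the phenotype rules: W_Y_ (9) + W_yy (3) → white; wwY_ (3) → yellow; wwyy (1) → green
Phenotype counts (out of 16): 12 white, 3 yellow, 1 green
green: 1 out of 16 → fraction 1/16
Expected count = 1/16 × 416 = 26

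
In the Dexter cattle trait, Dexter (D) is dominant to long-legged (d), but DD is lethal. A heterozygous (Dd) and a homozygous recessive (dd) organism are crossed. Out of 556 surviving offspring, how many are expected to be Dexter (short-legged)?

Cross: Dd × dd
Punnett square offspring (before lethality): 2 Dd, 2 dd
No DD offspring are produced in this cross.
Dexter (short-legged): 2 out of 4 → fraction 1/2
Expected count = 1/2 × 556 = 278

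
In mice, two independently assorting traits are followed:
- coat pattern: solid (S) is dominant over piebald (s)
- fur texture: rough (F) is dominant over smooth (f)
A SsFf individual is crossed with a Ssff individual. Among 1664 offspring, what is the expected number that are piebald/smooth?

Dihybrid cross SsFf × Ssff — consider each gene separately:
coat pattern: Ss × Ss → 1 SS, 2 Ss, 1 ss → 3 S_ : 1 ss (out of 4)
fur texture: Ff × ff → 2 Ff, 2 ff → 2 F_ : 2 ff (out of 4)
Combine (counts out of 4 × 4 = 16): solid/rough (S_F_) = 3×2 = 6; solid/smooth (S_ff) = 3×2 = 6; piebald/rough (ssF_) = 1×2 = 2; piebald/smooth (ssff) = 1×2 = 2
Phenotype counts (out of 16): 6 solid/rough, 6 solid/smooth, 2 piebald/rough, 2 piebald/smooth
piebald/smooth: 2 out of 16 → fraction 1/8
Expected count = 1/8 × 1664 = 208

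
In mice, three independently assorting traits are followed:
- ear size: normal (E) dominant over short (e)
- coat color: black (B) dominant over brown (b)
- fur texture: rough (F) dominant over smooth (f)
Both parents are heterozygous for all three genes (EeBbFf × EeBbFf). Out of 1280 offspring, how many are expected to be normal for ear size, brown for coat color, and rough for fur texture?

Trihybrid cross: EeBbFf × EeBbFf
Each trait segregates independently with a 3:1 phenotypic ratio, so each gene contributes 3/4 (dominant) or 1/4 (recessive).
Target: normal (ear size), brown (coat color), rough (fur texture)
Probability = product of independent per-trait probabilities
= 3/4 × 1/4 × 3/4 = 9/64
Expected count = 9/64 × 1280 = 180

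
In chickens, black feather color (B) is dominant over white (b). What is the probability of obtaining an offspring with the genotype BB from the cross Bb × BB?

Punnett square for Bb × BB:
Offspring genotypes: 2 BB, 2 Bb
Total offspring: 4
Count with target: 2
Probability: 2/4 = 1/2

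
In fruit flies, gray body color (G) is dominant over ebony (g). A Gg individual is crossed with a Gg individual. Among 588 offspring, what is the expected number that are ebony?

Punnett square for Gg × Gg:
Offspring genotypes: 1 GG, 2 Gg, 1 gg
gray: 3, ebony: 1
ebony: 1 out of 4 → fraction 1/4
Expected count = 1/4 × 588 = 147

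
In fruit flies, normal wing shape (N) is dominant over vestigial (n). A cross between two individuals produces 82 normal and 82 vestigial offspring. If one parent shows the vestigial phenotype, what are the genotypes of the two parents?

Observed offspring: 82 normal, 82 vestigial
The observed ratio simplifies to 1:1. One parent shows vestigial, so its genotype must be nn. A 1:1 offspring split requires the other parent to be heterozygous (Nn).
Parent genotypes: nn × Nn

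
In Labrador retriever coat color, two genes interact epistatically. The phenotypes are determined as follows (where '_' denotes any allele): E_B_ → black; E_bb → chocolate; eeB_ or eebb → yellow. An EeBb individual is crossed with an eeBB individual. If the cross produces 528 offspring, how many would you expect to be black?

Cross: EeBb × eeBB — consider each gene separately:
E gene: Ee × ee → 2 Ee, 2 ee → 2 E_ : 2 ee (out of 4)
B gene: Bb × BB → 2 BB, 2 Bb → 4 B_ (out of 4)
Genotype classes (out of 4 × 4 = 16): E_B_ = 2×4 = 8; eeB_ = 2×4 = 8
Apply the phenotype rules: E_B_ (8) → black; eeB_ (8) → yellow
Phenotype counts (out of 16): 8 black, 8 yellow
black: 8 out of 16 → fraction 1/2
Expected count = 1/2 × 528 = 264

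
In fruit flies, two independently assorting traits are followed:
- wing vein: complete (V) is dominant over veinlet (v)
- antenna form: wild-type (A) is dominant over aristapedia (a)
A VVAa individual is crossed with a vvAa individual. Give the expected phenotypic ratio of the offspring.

Dihybrid cross VVAa × vvAa — consider each gene separately:
wing vein: VV × vv → 4 Vv → 4 V_ (out of 4)
antenna form: Aa × Aa → 1 AA, 2 Aa, 1 aa → 3 A_ : 1 aa (out of 4)
Combine (counts out of 4 × 4 = 16): complete/wild-type (V_A_) = 4×3 = 12; complete/aristapedia (V_aa) = 4×1 = 4
Phenotype counts (out of 16): 12 complete/wild-type, 4 complete/aristapedia
Ratio: 3 complete/wild-type : 1 complete/aristapedia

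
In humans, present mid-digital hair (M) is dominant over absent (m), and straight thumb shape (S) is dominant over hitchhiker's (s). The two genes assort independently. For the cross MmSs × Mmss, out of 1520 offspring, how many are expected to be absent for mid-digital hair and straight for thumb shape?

Dihybrid cross MmSs × Mmss — consider each gene separately:
mid-digital hair: Mm × Mm → 1 MM, 2 Mm, 1 mm → 3 M_ : 1 mm (out of 4)
thumb shape: Ss × ss → 2 Ss, 2 ss → 2 S_ : 2 ss (out of 4)
Looking for: absent (mm) and straight (S_)
P(absent) = 1/4, P(straight) = 2/4
P(both) = 1/4 × 2/4 = 2/16 = 1/8
Expected count = 1/8 × 1520 = 190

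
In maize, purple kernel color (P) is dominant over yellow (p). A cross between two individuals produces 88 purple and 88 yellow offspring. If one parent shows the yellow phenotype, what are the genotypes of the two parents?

Observed offspring: 88 purple, 88 yellow
The observed ratio simplifies to 1:1. One parent shows yellow, so its genotype must be pp. A 1:1 offspring split requires the other parent to be heterozygous (Pp).
Parent genotypes: pp × Pp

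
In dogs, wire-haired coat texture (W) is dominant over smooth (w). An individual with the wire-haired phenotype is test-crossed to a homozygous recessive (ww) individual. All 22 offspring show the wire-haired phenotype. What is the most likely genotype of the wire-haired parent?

Test cross: ? × ww
All offspring are wire-haired.
If the unknown parent were heterozygous (Ww), about half of 22 offspring would be smooth; none are. The unknown parent is most likely homozygous dominant (WW).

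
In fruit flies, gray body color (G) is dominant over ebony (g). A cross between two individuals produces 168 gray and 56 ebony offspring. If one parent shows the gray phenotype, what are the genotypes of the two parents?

Observed offspring: 168 gray, 56 ebony
The observed ratio simplifies to 3:1. Ebony (gg) offspring appear, so each parent must contribute one g allele. The parent stated to show gray carries G, so it is Gg. The other parent is then either Gg or gg: Gg × gg would give a 1:1 split, whereas Gg × Gg gives 3:1 — matching the data. So both parents are heterozygous (Gg × Gg).
Parent genotypes: Gg × Gg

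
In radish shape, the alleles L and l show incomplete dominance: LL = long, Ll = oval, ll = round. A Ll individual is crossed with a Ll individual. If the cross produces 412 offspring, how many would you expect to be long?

Punnett square for Ll × Ll:
Offspring genotypes: 1 LL, 2 Ll, 1 ll
Phenotype counts: 1 long, 2 oval, 1 round
long: 1 out of 4 → fraction 1/4
Expected count = 1/4 × 412 = 103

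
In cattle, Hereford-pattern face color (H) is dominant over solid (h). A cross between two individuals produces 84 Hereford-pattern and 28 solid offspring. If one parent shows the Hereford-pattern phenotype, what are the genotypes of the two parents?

Observed offspring: 84 Hereford-pattern, 28 solid
The observed ratio simplifies to 3:1. Solid (hh) offspring appear, so each parent must contribute one h allele. The parent stated to show Hereford-pattern carries H, so it is Hh. The other parent is then either Hh or hh: Hh × hh would give a 1:1 split, whereas Hh × Hh gives 3:1 — matching the data. So both parents are heterozygous (Hh × Hh).
Parent genotypes: Hh × Hh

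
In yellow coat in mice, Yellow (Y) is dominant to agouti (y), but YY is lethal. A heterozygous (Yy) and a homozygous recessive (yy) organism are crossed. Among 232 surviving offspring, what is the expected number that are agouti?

Cross: Yy × yy
Punnett square offspring (before lethality): 2 Yy, 2 yy
No YY offspring are produced in this cross.
agouti: 2 out of 4 → fraction 1/2
Expected count = 1/2 × 232 = 116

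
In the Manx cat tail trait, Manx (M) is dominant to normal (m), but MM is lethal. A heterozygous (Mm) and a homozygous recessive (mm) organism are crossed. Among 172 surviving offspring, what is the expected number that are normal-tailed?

Cross: Mm × mm
Punnett square offspring (before lethality): 2 Mm, 2 mm
No MM offspring are produced in this cross.
normal-tailed: 2 out of 4 → fraction 1/2
Expected count = 1/2 × 172 = 86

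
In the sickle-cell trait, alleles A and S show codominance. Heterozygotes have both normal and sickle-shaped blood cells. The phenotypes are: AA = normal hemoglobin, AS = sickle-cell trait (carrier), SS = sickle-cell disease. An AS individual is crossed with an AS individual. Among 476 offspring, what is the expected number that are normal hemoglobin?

Punnett square for AS × AS:
Offspring genotypes: 1 AA, 2 AS, 1 SS
Phenotype counts: 1 normal hemoglobin, 2 sickle-cell trait (carrier), 1 sickle-cell disease
normal hemoglobin: 1 out of 4 → fraction 1/4
Expected count = 1/4 × 476 = 119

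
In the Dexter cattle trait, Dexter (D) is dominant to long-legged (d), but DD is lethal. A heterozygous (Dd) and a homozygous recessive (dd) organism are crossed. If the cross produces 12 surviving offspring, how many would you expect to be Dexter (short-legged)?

Cross: Dd × dd
Punnett square offspring (before lethality): 2 Dd, 2 dd
No DD offspring are produced in this cross.
Dexter (short-legged): 2 out of 4 → fraction 1/2
Expected count = 1/2 × 12 = 6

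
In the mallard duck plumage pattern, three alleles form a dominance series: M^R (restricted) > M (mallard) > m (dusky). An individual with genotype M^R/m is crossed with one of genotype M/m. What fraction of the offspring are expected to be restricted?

Cross: M^R/m × M/m
Allele dominance: M^R > M > m
Offspring genotypes: 1 M^R/M, 1 M^R/m, 1 M/m, 1 m/m
Phenotype counts: 2 restricted, 1 mallard, 1 dusky
restricted: 2 out of 4
Probability: 2/4 = 1/2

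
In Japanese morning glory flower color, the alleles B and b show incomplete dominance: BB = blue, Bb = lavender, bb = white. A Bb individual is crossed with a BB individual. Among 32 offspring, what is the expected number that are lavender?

Punnett square for Bb × BB:
Offspring genotypes: 2 BB, 2 Bb
Phenotype counts: 2 blue, 2 lavender
lavender: 2 out of 4 → fraction 1/2
Expected count = 1/2 × 32 = 16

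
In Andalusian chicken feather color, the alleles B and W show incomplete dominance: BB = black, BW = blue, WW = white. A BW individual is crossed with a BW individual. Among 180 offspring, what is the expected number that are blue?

Punnett square for BW × BW:
Offspring genotypes: 1 BB, 2 BW, 1 WW
Phenotype counts: 1 black, 2 blue, 1 white
blue: 2 out of 4 → fraction 1/2
Expected count = 1/2 × 180 = 90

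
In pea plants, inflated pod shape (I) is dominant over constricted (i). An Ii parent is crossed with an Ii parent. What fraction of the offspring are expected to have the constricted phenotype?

Punnett square for Ii × Ii:
Offspring genotypes: 1 II, 2 Ii, 1 ii
Total offspring: 4
Count with target: 1
Probability: 1/4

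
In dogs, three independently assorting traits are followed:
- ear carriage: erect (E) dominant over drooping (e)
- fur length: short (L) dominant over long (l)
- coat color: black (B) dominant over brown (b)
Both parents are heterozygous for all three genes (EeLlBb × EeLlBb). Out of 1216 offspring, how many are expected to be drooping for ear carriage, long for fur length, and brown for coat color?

Trihybrid cross: EeLlBb × EeLlBb
Each trait segregates independently with a 3:1 phenotypic ratio, so each gene contributes 3/4 (dominant) or 1/4 (recessive).
Target: drooping (ear carriage), long (fur length), brown (coat color)
Probability = product of independent per-trait probabilities
= 1/4 × 1/4 × 1/4 = 1/64
Expected count = 1/64 × 1216 = 19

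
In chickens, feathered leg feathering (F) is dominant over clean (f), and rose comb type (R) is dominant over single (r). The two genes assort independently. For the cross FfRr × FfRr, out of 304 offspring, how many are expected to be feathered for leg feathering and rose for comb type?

Dihybrid cross FfRr × FfRr — consider each gene separately:
leg feathering: Ff × Ff → 1 FF, 2 Ff, 1 ff → 3 F_ : 1 ff (out of 4)
comb type: Rr × Rr → 1 RR, 2 Rr, 1 rr → 3 R_ : 1 rr (out of 4)
Looking for: feathered (F_) and rose (R_)
P(feathered) = 3/4, P(rose) = 3/4
P(both) = 3/4 × 3/4 = 9/16
Expected count = 9/16 × 304 = 171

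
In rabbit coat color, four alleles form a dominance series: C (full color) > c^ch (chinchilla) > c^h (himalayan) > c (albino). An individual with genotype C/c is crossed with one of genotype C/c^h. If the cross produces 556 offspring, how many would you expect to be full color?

Cross: C/c × C/c^h
Allele dominance: C > c^ch > c^h > c
Offspring genotypes: 1 C/C, 1 C/c^h, 1 C/c, 1 c^h/c
Phenotype counts: 3 full color, 1 himalayan
full color: 3 out of 4 → fraction 3/4
Expected count = 3/4 × 556 = 417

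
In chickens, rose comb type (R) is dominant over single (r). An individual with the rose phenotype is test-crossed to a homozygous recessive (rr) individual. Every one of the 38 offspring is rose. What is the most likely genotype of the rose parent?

Test cross: ? × rr
All offspring are rose.
If the unknown parent were heterozygous (Rr), about half of 38 offspring would be single; none are. The unknown parent is most likely homozygous dominant (RR).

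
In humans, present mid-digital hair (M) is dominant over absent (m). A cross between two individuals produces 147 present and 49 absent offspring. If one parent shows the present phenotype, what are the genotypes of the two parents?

Observed offspring: 147 present, 49 absent
The observed ratio simplifies to 3:1. Absent (mm) offspring appear, so each parent must contribute one m allele. The parent stated to show present carries M, so it is Mm. The other parent is then either Mm or mm: Mm × mm would give a 1:1 split, whereas Mm × Mm gives 3:1 — matching the data. So both parents are heterozygous (Mm × Mm).
Parent genotypes: Mm × Mm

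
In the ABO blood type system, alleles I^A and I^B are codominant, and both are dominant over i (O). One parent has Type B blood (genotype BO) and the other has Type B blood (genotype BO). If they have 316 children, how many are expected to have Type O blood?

Cross: BO × BO
Possible offspring genotypes: 1 BB, 2 BO, 1 OO
Blood type counts: 3 Type B, 1 Type O
Probability of Type O: 1/4
Expected count = 1/4 × 316 = 79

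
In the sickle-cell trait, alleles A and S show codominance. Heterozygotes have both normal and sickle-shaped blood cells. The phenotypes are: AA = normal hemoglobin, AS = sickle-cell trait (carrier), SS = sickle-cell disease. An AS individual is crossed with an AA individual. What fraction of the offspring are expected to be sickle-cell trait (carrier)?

Punnett square for AS × AA:
Offspring genotypes: 2 AA, 2 AS
Phenotype counts: 2 normal hemoglobin, 2 sickle-cell trait (carrier)
sickle-cell trait (carrier): 2 out of 4
Probability: 2/4 = 1/2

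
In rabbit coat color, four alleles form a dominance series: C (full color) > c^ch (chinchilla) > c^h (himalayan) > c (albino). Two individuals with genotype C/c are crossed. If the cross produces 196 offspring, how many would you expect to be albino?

Cross: C/c × C/c
Allele dominance: C > c^ch > c^h > c
Offspring genotypes: 1 C/C, 2 C/c, 1 c/c
Phenotype counts: 3 full color, 1 albino
albino: 1 out of 4 → fraction 1/4
Expected count = 1/4 × 196 = 49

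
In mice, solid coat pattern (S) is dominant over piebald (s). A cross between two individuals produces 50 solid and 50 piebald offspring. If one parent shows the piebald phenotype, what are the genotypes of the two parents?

Observed offspring: 50 solid, 50 piebald
The observed ratio simplifies to 1:1. One parent shows piebald, so its genotype must be ss. A 1:1 offspring split requires the other parent to be heterozygous (Ss).
Parent genotypes: ss × Ss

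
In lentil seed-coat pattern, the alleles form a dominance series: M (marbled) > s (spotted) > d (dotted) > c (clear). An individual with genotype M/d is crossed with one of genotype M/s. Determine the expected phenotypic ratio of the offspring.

Cross: M/d × M/s
Allele dominance: M > s > d > c
Offspring genotypes: 1 M/M, 1 M/s, 1 M/d, 1 s/d
Phenotype counts: 3 marbled, 1 spotted
Ratio: 3 marbled : 1 spotted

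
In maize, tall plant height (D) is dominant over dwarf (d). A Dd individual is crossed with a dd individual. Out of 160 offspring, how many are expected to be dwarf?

Punnett square for Dd × dd:
Offspring genotypes: 2 Dd, 2 dd
tall: 2, dwarf: 2
dwarf: 2 out of 4 → fraction 1/2
Expected count = 1/2 × 160 = 80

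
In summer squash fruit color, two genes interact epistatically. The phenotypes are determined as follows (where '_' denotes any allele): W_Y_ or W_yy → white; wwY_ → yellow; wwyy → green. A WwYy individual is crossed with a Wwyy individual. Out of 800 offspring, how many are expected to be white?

Cross: WwYy × Wwyy — consider each gene separately:
W gene: Ww × Ww → 1 WW, 2 Ww, 1 ww → 3 W_ : 1 ww (out of 4)
Y gene: Yy × yy → 2 Yy, 2 yy → 2 Y_ : 2 yy (out of 4)
Genotype classes (out of 4 × 4 = 16): W_Y_ = 3×2 = 6; W_yy = 3×2 = 6; wwY_ = 1×2 = 2; wwyy = 1×2 = 2
Apply the phenotype rules: W_Y_ (6) + W_yy (6) → white; wwY_ (2) → yellow; wwyy (2) → green
Phenotype counts (out of 16): 12 white, 2 yellow, 2 green
white: 12 out of 16 → fraction 3/4
Expected count = 3/4 × 800 = 600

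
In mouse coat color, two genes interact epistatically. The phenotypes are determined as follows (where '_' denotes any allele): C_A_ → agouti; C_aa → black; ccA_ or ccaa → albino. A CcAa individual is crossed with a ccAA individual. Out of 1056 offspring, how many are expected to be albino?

Cross: CcAa × ccAA — consider each gene separately:
C gene: Cc × cc → 2 Cc, 2 cc → 2 C_ : 2 cc (out of 4)
A gene: Aa × AA → 2 AA, 2 Aa → 4 A_ (out of 4)
Genotype classes (out of 4 × 4 = 16): C_A_ = 2×4 = 8; ccA_ = 2×4 = 8
Apply the phenotype rules: C_A_ (8) → agouti; ccA_ (8) → albino
Phenotype counts (out of 16): 8 agouti, 8 albino
albino: 8 out of 16 → fraction 1/2
Expected count = 1/2 × 1056 = 528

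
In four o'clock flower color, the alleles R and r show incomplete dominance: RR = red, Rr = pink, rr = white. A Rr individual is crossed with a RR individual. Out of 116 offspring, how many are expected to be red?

Punnett square for Rr × RR:
Offspring genotypes: 2 RR, 2 Rr
Phenotype counts: 2 red, 2 pink
red: 2 out of 4 → fraction 1/2
Expected count = 1/2 × 116 = 58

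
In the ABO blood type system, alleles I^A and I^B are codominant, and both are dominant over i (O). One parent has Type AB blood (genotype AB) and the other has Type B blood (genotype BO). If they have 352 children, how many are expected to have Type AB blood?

Cross: AB × BO
Possible offspring genotypes: 1 AB, 1 AO, 1 BB, 1 BO
Blood type counts: 1 Type AB, 1 Type A, 2 Type B
Probability of Type AB: 1/4
Expected count = 1/4 × 352 = 88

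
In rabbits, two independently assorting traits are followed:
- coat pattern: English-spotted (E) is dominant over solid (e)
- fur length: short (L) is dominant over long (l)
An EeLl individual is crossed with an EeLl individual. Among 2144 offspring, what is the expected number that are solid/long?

Dihybrid cross EeLl × EeLl — consider each gene separately:
coat pattern: Ee × Ee → 1 EE, 2 Ee, 1 ee → 3 E_ : 1 ee (out of 4)
fur length: Ll × Ll → 1 LL, 2 Ll, 1 ll → 3 L_ : 1 ll (out of 4)
Combine (counts out of 4 × 4 = 16): English-spotted/short (E_L_) = 3×3 = 9; English-spotted/long (E_ll) = 3×1 = 3; solid/short (eeL_) = 1×3 = 3; solid/long (eell) = 1×1 = 1
Phenotype counts (out of 16): 9 English-spotted/short, 3 English-spotted/long, 3 solid/short, 1 solid/long
solid/long: 1 out of 16 → fraction 1/16
Expected count = 1/16 × 2144 = 134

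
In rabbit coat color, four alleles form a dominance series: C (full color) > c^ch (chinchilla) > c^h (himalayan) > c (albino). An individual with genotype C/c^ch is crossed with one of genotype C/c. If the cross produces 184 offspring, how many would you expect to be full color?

Cross: C/c^ch × C/c
Allele dominance: C > c^ch > c^h > c
Offspring genotypes: 1 C/C, 1 C/c, 1 C/c^ch, 1 c^ch/c
Phenotype counts: 3 full color, 1 chinchilla
full color: 3 out of 4 → fraction 3/4
Expected count = 3/4 × 184 = 138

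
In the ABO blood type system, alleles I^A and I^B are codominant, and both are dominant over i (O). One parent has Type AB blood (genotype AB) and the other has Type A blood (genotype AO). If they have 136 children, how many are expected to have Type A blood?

Cross: AB × AO
Possible offspring genotypes: 1 AA, 1 AO, 1 AB, 1 BO
Blood type counts: 2 Type A, 1 Type AB, 1 Type B
Probability of Type A: 2/4 = 1/2
Expected count = 1/2 × 136 = 68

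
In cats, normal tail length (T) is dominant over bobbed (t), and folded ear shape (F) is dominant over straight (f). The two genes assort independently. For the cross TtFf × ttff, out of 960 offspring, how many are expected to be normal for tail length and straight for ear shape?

Dihybrid cross TtFf × ttff — consider each gene separately:
tail length: Tt × tt → 2 Tt, 2 tt → 2 T_ : 2 tt (out of 4)
ear shape: Ff × ff → 2 Ff, 2 ff → 2 F_ : 2 ff (out of 4)
Looking for: normal (T_) and straight (ff)
P(normal) = 2/4, P(straight) = 2/4
P(both) = 2/4 × 2/4 = 4/16 = 1/4
Expected count = 1/4 × 960 = 240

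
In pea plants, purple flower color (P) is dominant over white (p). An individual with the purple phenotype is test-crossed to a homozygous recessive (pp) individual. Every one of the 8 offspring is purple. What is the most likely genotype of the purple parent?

Test cross: ? × pp
All offspring are purple.
If the unknown parent were heterozygous (Pp), about half of 8 offspring would be white; none are. The unknown parent is most likely homozygous dominant (PP).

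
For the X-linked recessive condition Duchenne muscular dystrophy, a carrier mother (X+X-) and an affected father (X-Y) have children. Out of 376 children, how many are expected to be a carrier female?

Cross: X+X- × X-Y
Offspring: 1 X+X-, 1 X+Y, 1 X-X-, 1 X-Y
Probability of a carrier female: 1/4
Expected count = 1/4 × 376 = 94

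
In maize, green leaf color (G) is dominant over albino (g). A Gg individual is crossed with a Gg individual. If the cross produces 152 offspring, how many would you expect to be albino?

Punnett square for Gg × Gg:
Offspring genotypes: 1 GG, 2 Gg, 1 gg
green: 3, albino: 1
albino: 1 out of 4 → fraction 1/4
Expected count = 1/4 × 152 = 38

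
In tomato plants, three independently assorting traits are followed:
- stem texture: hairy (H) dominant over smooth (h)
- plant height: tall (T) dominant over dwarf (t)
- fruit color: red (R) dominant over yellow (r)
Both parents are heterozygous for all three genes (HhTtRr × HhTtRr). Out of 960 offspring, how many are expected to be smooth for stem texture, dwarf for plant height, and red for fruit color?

Trihybrid cross: HhTtRr × HhTtRr
Each trait segregates independently with a 3:1 phenotypic ratio, so each gene contributes 3/4 (dominant) or 1/4 (recessive).
Target: smooth (stem texture), dwarf (plant height), red (fruit color)
Probability = product of independent per-trait probabilities
= 1/4 × 1/4 × 3/4 = 3/64
Expected count = 3/64 × 960 = 45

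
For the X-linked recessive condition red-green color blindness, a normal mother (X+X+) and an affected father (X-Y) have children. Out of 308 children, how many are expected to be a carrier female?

Cross: X+X+ × X-Y
Offspring: 2 X+X-, 2 X+Y
Probability of a carrier female: 2/4 = 1/2
Expected count = 1/2 × 308 = 154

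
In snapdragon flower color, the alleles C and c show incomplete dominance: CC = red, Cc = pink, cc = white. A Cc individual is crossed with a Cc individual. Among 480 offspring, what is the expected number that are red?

Punnett square for Cc × Cc:
Offspring genotypes: 1 CC, 2 Cc, 1 cc
Phenotype counts: 1 red, 2 pink, 1 white
red: 1 out of 4 → fraction 1/4
Expected count = 1/4 × 480 = 120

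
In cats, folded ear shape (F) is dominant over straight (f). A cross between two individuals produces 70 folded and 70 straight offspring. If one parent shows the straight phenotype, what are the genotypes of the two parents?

Observed offspring: 70 folded, 70 straight
The observed ratio simplifies to 1:1. One parent shows straight, so its genotype must be ff. A 1:1 offspring split requires the other parent to be heterozygous (Ff).
Parent genotypes: ff × Ff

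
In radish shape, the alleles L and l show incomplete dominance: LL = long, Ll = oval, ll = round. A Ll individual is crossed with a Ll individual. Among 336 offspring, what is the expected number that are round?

Punnett square for Ll × Ll:
Offspring genotypes: 1 LL, 2 Ll, 1 ll
Phenotype counts: 1 long, 2 oval, 1 round
round: 1 out of 4 → fraction 1/4
Expected count = 1/4 × 336 = 84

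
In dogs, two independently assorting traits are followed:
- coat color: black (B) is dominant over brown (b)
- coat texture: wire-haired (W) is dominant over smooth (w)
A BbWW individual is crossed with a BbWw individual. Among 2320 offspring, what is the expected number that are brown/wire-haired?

Dihybrid cross BbWW × BbWw — consider each gene separately:
coat color: Bb × Bb → 1 BB, 2 Bb, 1 bb → 3 B_ : 1 bb (out of 4)
coat texture: WW × Ww → 2 WW, 2 Ww → 4 W_ (out of 4)
Combine (counts out of 4 × 4 = 16): black/wire-haired (B_W_) = 3×4 = 12; brown/wire-haired (bbW_) = 1×4 = 4
Phenotype counts (out of 16): 12 black/wire-haired, 4 brown/wire-haired
brown/wire-haired: 4 out of 16 → fraction 1/4
Expected count = 1/4 × 2320 = 580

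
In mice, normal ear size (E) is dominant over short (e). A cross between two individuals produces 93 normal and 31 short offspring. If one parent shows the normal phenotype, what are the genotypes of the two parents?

Observed offspring: 93 normal, 31 short
The observed ratio simplifies to 3:1. Short (ee) offspring appear, so each parent must contribute one e allele. The parent stated to show normal carries E, so it is Ee. The other parent is then either Ee or ee: Ee × ee would give a 1:1 split, whereas Ee × Ee gives 3:1 — matching the data. So both parents are heterozygous (Ee × Ee).
Parent genotypes: Ee × Ee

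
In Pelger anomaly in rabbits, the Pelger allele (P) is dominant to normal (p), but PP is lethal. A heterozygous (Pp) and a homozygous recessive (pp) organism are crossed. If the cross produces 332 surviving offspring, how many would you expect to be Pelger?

Cross: Pp × pp
Punnett square offspring (before lethality): 2 Pp, 2 pp
No PP offspring are produced in this cross.
Pelger: 2 out of 4 → fraction 1/2
Expected count = 1/2 × 332 = 166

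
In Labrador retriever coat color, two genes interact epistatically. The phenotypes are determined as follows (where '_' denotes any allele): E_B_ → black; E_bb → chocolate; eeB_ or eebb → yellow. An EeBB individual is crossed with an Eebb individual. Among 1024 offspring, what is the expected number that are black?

Cross: EeBB × Eebb — consider each gene separately:
E gene: Ee × Ee → 1 EE, 2 Ee, 1 ee → 3 E_ : 1 ee (out of 4)
B gene: BB × bb → 4 Bb → 4 B_ (out of 4)
Genotype classes (out of 4 × 4 = 16): E_B_ = 3×4 = 12; eeB_ = 1×4 = 4
Apply the phenotype rules: E_B_ (12) → black; eeB_ (4) → yellow
Phenotype counts (out of 16): 12 black, 4 yellow
black: 12 out of 16 → fraction 3/4
Expected count = 3/4 × 1024 = 768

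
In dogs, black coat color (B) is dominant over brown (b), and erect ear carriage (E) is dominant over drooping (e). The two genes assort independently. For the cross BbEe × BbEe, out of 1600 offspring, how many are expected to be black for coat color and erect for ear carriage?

Dihybrid cross BbEe × BbEe — consider each gene separately:
coat color: Bb × Bb → 1 BB, 2 Bb, 1 bb → 3 B_ : 1 bb (out of 4)
ear carriage: Ee × Ee → 1 EE, 2 Ee, 1 ee → 3 E_ : 1 ee (out of 4)
Looking for: black (B_) and erect (E_)
P(black) = 3/4, P(erect) = 3/4
P(both) = 3/4 × 3/4 = 9/16
Expected count = 9/16 × 1600 = 900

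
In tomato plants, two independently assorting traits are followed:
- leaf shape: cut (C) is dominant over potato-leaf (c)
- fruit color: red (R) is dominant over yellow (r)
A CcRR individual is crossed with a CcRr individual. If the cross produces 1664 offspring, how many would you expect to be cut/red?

Dihybrid cross CcRR × CcRr — consider each gene separately:
leaf shape: Cc × Cc → 1 CC, 2 Cc, 1 cc → 3 C_ : 1 cc (out of 4)
fruit color: RR × Rr → 2 RR, 2 Rr → 4 R_ (out of 4)
Combine (counts out of 4 × 4 = 16): cut/red (C_R_) = 3×4 = 12; potato-leaf/red (ccR_) = 1×4 = 4
Phenotype counts (out of 16): 12 cut/red, 4 potato-leaf/red
cut/red: 12 out of 16 → fraction 3/4
Expected count = 3/4 × 1664 = 1248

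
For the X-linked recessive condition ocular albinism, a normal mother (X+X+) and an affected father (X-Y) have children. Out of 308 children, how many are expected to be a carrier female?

Cross: X+X+ × X-Y
Offspring: 2 X+X-, 2 X+Y
Probability of a carrier female: 2/4 = 1/2
Expected count = 1/2 × 308 = 154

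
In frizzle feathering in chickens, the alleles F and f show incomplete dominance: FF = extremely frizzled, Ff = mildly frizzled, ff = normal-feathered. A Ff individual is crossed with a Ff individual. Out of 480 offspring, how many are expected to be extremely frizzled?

Punnett square for Ff × Ff:
Offspring genotypes: 1 FF, 2 Ff, 1 ff
Phenotype counts: 1 extremely frizzled, 2 mildly frizzled, 1 normal-feathered
extremely frizzled: 1 out of 4 → fraction 1/4
Expected count = 1/4 × 480 = 120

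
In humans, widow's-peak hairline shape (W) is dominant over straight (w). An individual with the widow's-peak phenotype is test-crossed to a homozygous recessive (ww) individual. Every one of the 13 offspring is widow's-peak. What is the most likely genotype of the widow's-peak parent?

Test cross: ? × ww
All offspring are widow's-peak.
If the unknown parent were heterozygous (Ww), about half of 13 offspring would be straight; none are. The unknown parent is most likely homozygous dominant (WW).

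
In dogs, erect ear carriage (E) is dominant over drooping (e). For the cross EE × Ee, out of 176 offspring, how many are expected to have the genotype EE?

Punnett square for EE × Ee:
Offspring genotypes: 2 EE, 2 Ee
Total offspring: 4
Count with target: 2
Probability: 2/4 = 1/2
Expected count = 1/2 × 176 = 88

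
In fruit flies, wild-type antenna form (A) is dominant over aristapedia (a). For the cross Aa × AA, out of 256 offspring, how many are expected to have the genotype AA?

Punnett square for Aa × AA:
Offspring genotypes: 2 AA, 2 Aa
Total offspring: 4
Count with target: 2
Probability: 2/4 = 1/2
Expected count = 1/2 × 256 = 128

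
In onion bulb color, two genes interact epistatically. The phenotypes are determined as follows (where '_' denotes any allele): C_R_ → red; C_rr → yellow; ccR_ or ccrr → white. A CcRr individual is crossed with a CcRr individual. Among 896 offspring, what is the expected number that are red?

Cross: CcRr × CcRr — consider each gene separately:
C gene: Cc × Cc → 1 CC, 2 Cc, 1 cc → 3 C_ : 1 cc (out of 4)
R gene: Rr × Rr → 1 RR, 2 Rr, 1 rr → 3 R_ : 1 rr (out of 4)
Genotype classes (out of 4 × 4 = 16): C_R_ = 3×3 = 9; C_rr = 3×1 = 3; ccR_ = 1×3 = 3; ccrr = 1×1 = 1
Apply the phenotype rules: C_R_ (9) → red; C_rr (3) → yellow; ccR_ (3) + ccrr (1) → white
Phenotype counts (out of 16): 9 red, 3 yellow, 4 white
red: 9 out of 16 → fraction 9/16
Expected count = 9/16 × 896 = 504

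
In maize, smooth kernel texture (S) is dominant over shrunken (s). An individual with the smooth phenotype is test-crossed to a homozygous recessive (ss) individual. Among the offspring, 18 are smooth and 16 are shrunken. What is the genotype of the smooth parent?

Test cross: ? × ss
Offspring: 18 smooth, 16 shrunken — approximately 1:1.
A 1:1 ratio in a test cross indicates the unknown parent is heterozygous (Ss).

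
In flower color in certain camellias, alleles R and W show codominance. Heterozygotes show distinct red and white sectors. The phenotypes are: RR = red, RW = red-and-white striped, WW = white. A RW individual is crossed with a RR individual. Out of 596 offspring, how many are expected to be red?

Punnett square for RW × RR:
Offspring genotypes: 2 RR, 2 RW
Phenotype counts: 2 red, 2 red-and-white striped
red: 2 out of 4 → fraction 1/2
Expected count = 1/2 × 596 = 298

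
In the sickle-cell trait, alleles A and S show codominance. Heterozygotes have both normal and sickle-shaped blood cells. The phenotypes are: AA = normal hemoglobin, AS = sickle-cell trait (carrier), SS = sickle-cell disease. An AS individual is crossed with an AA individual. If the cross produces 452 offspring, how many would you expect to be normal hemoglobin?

Punnett square for AS × AA:
Offspring genotypes: 2 AA, 2 AS
Phenotype counts: 2 normal hemoglobin, 2 sickle-cell trait (carrier)
normal hemoglobin: 2 out of 4 → fraction 1/2
Expected count = 1/2 × 452 = 226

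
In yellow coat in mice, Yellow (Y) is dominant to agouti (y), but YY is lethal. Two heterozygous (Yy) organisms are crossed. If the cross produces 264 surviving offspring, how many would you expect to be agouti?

Cross: Yy × Yy
Punnett square offspring (before lethality): 1 YY, 2 Yy, 1 yy
The YY genotype is lethal (embryos die); surviving offspring: 2 Yy, 1 yy
agouti: 1 out of 3 → fraction 1/3
Expected count = 1/3 × 264 = 88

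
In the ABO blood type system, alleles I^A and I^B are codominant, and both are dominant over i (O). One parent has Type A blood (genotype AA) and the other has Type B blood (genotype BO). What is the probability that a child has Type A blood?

Cross: AA × BO
Possible offspring genotypes: 2 AB, 2 AO
Blood type counts: 2 Type AB, 2 Type A
Probability of Type A: 2/4 = 1/2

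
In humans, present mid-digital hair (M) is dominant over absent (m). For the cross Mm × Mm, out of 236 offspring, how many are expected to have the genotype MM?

Punnett square for Mm × Mm:
Offspring genotypes: 1 MM, 2 Mm, 1 mm
Total offspring: 4
Count with target: 1
Probability: 1/4
Expected count = 1/4 × 236 = 59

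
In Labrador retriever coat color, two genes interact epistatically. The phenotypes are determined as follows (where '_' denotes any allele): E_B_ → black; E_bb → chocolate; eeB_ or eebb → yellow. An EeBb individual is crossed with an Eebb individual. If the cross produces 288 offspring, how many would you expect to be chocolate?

Cross: EeBb × Eebb — consider each gene separately:
E gene: Ee × Ee → 1 EE, 2 Ee, 1 ee → 3 E_ : 1 ee (out of 4)
B gene: Bb × bb → 2 Bb, 2 bb → 2 B_ : 2 bb (out of 4)
Genotype classes (out of 4 × 4 = 16): E_B_ = 3×2 = 6; E_bb = 3×2 = 6; eeB_ = 1×2 = 2; eebb = 1×2 = 2
Apply the phenotype rules: E_B_ (6) → black; E_bb (6) → chocolate; eeB_ (2) + eebb (2) → yellow
Phenotype counts (out of 16): 6 black, 6 chocolate, 4 yellow
chocolate: 6 out of 16 → fraction 3/8
Expected count = 3/8 × 288 = 108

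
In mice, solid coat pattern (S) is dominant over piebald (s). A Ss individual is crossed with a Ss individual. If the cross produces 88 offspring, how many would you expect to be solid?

Punnett square for Ss × Ss:
Offspring genotypes: 1 SS, 2 Ss, 1 ss
solid: 3, piebald: 1
solid: 3 out of 4 → fraction 3/4
Expected count = 3/4 × 88 = 66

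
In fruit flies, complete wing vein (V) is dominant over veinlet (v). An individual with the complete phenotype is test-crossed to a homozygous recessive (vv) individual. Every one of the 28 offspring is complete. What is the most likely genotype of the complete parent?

Test cross: ? × vv
All offspring are complete.
If the unknown parent were heterozygous (Vv), about half of 28 offspring would be veinlet; none are. The unknown parent is most likely homozygous dominant (VV).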